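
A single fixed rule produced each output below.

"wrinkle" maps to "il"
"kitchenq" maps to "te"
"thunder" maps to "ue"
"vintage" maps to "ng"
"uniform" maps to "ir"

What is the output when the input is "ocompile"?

Rule — keep one character in every 3, starting at position 3 (positions 3rd, 6th, 9th, ...).
"ocompile" → "oi".

oi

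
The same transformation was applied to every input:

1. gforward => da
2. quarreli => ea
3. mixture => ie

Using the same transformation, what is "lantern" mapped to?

Rule — sort the characters into reverse alphabetical order, then keep only the last 2 characters.
On "lantern" that produces "ea".
(Check on "gforward": → "wrrogfda" → "da" ✓)

ea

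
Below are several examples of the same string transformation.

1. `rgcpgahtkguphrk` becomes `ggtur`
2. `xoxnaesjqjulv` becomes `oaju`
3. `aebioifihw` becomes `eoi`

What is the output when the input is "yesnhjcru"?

Each output is the input with this applied: keep one character in every 3, starting at position 2 (positions 2nd, 5th, 8th, ...).
Doing the same to "yesnhjcru": "ehr".

ehr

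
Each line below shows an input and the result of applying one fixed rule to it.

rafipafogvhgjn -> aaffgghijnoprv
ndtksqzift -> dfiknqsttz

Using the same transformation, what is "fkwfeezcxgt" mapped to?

Rule — sort the characters into alphabetical order.
For "fkwfeezcxgt" the result is "ceeffgktwxz".

ceeffgktwxz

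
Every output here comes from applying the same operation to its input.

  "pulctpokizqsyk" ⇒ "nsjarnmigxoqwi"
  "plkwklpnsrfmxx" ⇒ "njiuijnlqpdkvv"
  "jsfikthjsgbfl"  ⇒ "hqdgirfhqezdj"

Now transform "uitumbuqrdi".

sgrskzsopbg

The rule is to shift every letter 2 places backward in the alphabet (wrapping around).
So "uitumbuqrdi" becomes "sgrskzsopbg".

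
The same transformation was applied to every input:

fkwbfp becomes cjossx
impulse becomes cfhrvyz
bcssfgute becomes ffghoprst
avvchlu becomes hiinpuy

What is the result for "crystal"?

Looking at the pairs, the operation is to shift every letter 13 places forward in the alphabet (wrapping around) — i.e. ROT13, then sort the characters into alphabetical order.
On "crystal": the first step gives "pelfgny", and the second then gives "efglnpy".
(Check on "impulse": → "vzchyfr" → "cfhrvyz" ✓)

efglnpy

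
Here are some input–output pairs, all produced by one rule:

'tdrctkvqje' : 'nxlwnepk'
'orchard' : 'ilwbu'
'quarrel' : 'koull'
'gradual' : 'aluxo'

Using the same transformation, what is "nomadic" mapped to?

higux

The pattern: shift every letter 6 places backward in the alphabet (wrapping around), then delete the last 2 characters.
Working it through for "nomadic": intermediate "higuxcw", final "higux".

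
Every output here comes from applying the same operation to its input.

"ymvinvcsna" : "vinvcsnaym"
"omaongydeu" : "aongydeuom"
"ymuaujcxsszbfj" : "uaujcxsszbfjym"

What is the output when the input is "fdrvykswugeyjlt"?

Each output is the input with this applied: move the first 2 characters to the end (rotate left by 2).
Doing the same to "fdrvykswugeyjlt": "rvykswugeyjltfd".

rvykswugeyjltfd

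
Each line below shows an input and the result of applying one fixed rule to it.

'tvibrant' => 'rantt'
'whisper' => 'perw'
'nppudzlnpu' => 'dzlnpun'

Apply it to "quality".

ityq

Looking at the pairs, the operation is to move the first character to the end, then delete the first 3 characters.
"quality" → "ualityq" → "ityq".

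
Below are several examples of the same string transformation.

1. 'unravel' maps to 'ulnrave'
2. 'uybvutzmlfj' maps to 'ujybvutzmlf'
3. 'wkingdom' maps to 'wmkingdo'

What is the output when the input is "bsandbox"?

What's happening: swap the first and last characters, then move the last character to the front.
Starting from "bsandbox": after the first operation, "xsandbob"; after the second, "bxsandbo".

bxsandbo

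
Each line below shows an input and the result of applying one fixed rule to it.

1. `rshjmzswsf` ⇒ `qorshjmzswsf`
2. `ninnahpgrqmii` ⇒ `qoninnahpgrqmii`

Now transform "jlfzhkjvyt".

qojlfzhkjvyt

What's happening: prepend "qo".
For "jlfzhkjvyt" the result is "qojlfzhkjvyt".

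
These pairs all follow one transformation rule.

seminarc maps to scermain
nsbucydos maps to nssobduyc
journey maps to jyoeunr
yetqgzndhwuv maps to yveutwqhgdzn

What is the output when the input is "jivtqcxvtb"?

The rule is to take characters alternately from the front and the back (1st, last, 2nd, 2nd-last, ...).
For "jivtqcxvtb" the result is "jbitvvtxqc".

jbitvvtxqc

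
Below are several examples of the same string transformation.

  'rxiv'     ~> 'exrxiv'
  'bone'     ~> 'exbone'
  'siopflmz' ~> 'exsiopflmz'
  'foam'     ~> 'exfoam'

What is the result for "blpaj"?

exblpaj

Looking at the pairs, the operation is to prepend "ex".
Doing the same to "blpaj": "exblpaj".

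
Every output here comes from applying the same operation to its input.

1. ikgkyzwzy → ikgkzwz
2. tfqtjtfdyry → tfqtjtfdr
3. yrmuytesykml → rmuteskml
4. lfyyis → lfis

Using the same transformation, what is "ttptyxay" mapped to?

The pattern: remove every "y".
Applying that to "ttptyxay" gives "ttptxa".

ttptxa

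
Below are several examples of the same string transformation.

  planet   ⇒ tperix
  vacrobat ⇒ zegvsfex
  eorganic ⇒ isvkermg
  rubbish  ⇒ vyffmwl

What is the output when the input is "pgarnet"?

tkevrix

The transformation: shift every letter 4 places forward in the alphabet (wrapping around).
Applying that to "pgarnet" gives "tkevrix".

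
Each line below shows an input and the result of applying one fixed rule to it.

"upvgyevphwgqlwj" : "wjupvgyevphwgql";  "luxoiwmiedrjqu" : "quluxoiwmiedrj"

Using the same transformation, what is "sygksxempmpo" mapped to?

The pattern: move the last 2 characters to the front (rotate right by 2).
Doing the same to "sygksxempmpo": "posygksxempm".

posygksxempm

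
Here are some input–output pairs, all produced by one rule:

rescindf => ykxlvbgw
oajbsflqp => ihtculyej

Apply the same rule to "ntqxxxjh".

The transformation: move the last character to the front, then shift every letter 7 places backward in the alphabet (wrapping around).
For "ntqxxxjh", step one produces "hntqxxxj"; step two turns that into "agmjqqqc".
(Check on "oajbsflqp": → "poajbsflq" → "ihtculyej" ✓)

agmjqqqc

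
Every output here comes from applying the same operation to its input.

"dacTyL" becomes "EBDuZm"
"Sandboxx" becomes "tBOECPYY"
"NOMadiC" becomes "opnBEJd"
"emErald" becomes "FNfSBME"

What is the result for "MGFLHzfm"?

nhgmiAGN

The pattern: flip the case of every letter, then shift every letter 1 place forward in the alphabet (wrapping around).
On "MGFLHzfm": the first step gives "mgflhZFM", and the second then gives "nhgmiAGN".
(Check on "Sandboxx": → "sANDBOXX" → "tBOECPYY" ✓)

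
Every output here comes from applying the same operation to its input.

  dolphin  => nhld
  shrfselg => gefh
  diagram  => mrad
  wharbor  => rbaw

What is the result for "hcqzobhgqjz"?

zqhoqh

The pattern: reverse the string, then keep every other character starting from the first (positions 1st, 3rd, 5th, ...).
So "hcqzobhgqjz" becomes "zqhoqh".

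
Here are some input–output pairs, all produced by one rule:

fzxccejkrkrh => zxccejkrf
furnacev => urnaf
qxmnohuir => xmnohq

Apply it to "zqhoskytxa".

qhoskyz

The pattern: delete the last 3 characters, then move the first character to the end.
Starting from "zqhoskytxa": after the first operation, "zqhosky"; after the second, "qhoskyz".
(Check on "fzxccejkrkrh": → "fzxccejkr" → "zxccejkrf" ✓)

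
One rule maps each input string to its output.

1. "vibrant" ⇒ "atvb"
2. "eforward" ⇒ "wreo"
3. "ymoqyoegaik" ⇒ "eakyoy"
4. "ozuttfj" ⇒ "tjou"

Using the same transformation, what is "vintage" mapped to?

The pattern: keep every other character starting from the first (positions 1st, 3rd, 5th, ...), then swap the front and back halves of the string.
Applying both steps to "vintage": "vnae", then "aevn".

aevn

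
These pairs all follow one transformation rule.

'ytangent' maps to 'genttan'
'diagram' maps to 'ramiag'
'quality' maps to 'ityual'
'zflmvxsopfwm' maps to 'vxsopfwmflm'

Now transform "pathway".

What's happening: delete the first character, then move the first 3 characters to the end (rotate left by 3).
On "pathway": the first step gives "athway", and the second then gives "wayath".

wayath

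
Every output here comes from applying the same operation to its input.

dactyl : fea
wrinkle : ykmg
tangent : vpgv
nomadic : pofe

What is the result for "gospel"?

iug

The rule is to shift every letter 2 places forward in the alphabet (wrapping around), then keep every other character starting from the first (positions 1st, 3rd, 5th, ...).
On "gospel" that produces "iug".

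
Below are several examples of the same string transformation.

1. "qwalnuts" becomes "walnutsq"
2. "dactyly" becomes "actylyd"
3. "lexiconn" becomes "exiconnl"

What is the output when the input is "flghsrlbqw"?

lghsrlbqwf

Each output is the input with this applied: move the first character to the end.
Doing the same to "flghsrlbqw": "lghsrlbqwf".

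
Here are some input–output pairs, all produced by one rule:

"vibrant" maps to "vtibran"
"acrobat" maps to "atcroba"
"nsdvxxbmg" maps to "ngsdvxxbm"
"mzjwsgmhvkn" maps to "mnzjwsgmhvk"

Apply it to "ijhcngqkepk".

ikjhcngqkep

The transformation: swap the first and last characters, then move the last character to the front.
On "ijhcngqkepk": the first step gives "kjhcngqkepi", and the second then gives "ikjhcngqkep".
(Check on "acrobat": → "tcrobaa" → "atcroba" ✓)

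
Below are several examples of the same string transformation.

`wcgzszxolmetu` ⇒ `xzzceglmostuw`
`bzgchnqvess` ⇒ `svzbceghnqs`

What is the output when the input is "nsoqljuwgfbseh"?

The rule is to sort the characters into alphabetical order, then move the last 3 characters to the front (rotate right by 3).
For "nsoqljuwgfbseh", step one produces "befghjlnoqssuw"; step two turns that into "suwbefghjlnoqs".

suwbefghjlnoqs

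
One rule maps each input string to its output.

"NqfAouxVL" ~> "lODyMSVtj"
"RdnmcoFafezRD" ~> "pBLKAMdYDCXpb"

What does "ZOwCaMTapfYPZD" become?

What's happening: shift every letter 2 places backward in the alphabet (wrapping around), then flip the case of every letter.
Starting from "ZOwCaMTapfYPZD": after the first operation, "XMuAyKRyndWNXB"; after the second, "xmUaYkrYNDwnxb".

xmUaYkrYNDwnxb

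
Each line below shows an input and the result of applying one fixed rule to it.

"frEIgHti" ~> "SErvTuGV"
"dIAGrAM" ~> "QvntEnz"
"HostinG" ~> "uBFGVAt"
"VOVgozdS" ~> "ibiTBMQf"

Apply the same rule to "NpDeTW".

Each output is the input with this applied: flip the case of every letter, then shift every letter 13 places forward in the alphabet (wrapping around) — i.e. ROT13.
On "NpDeTW": the first step gives "nPdEtw", and the second then gives "aCqRgj".

aCqRgj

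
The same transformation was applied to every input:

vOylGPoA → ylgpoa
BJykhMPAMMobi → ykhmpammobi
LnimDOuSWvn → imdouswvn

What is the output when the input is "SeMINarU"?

Each output is the input with this applied: delete the first 2 characters, then convert every letter to lowercase.
For "SeMINarU", step one produces "MINarU"; step two turns that into "minaru".

minaru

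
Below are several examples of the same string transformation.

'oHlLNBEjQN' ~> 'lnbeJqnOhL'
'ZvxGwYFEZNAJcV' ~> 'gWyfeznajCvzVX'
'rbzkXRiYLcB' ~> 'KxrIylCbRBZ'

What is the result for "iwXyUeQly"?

YuEqLYIWx

In each case the input is transformed by: move the first 3 characters to the end (rotate left by 3), then flip the case of every letter.
For "iwXyUeQly", step one produces "yUeQlyiwX"; step two turns that into "YuEqLYIWx".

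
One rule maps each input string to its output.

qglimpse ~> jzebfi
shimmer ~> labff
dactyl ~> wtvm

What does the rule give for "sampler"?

The transformation: delete the last 2 characters, then shift every letter 7 places backward in the alphabet (wrapping around).
"sampler" → "sampl" → "ltfie".
(Check on "qglimpse": → "qglimp" → "jzebfi" ✓)

ltfie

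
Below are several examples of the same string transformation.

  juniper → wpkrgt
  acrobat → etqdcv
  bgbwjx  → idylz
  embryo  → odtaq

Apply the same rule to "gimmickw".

The transformation: delete the first character, then shift every letter 2 places forward in the alphabet (wrapping around).
On "gimmickw": the first step gives "immickw", and the second then gives "kookemy".

kookemy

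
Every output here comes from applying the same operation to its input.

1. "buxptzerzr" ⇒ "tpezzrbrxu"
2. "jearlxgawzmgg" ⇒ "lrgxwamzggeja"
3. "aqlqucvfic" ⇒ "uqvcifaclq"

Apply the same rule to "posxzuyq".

zxyupqso

In each case the input is transformed by: move the first 3 characters to the end (rotate left by 3), then swap each adjacent pair of characters (1↔2, 3↔4, ...).
On "posxzuyq": the first step gives "xzuyqpos", and the second then gives "zxyupqso".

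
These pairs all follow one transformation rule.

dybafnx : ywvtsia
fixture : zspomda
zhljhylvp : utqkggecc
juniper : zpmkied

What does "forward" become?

What's happening: shift every letter 5 places backward in the alphabet (wrapping around), then sort the characters into reverse alphabetical order.
On "forward": the first step gives "ajmrvmy", and the second then gives "yvrmmja".

yvrmmja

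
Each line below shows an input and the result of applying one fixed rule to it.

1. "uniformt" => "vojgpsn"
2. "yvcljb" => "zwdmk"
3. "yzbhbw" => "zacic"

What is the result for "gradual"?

hsbevb

Each output is the input with this applied: shift every letter 1 place forward in the alphabet (wrapping around), then delete the last character.
Applying both steps to "gradual": "hsbevbm", then "hsbevb".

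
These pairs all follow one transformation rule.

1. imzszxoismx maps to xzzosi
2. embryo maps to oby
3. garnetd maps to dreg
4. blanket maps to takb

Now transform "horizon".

nrzh

Each output is the input with this applied: swap the first and last characters, then keep every other character starting from the first (positions 1st, 3rd, 5th, ...).
Applying both steps to "horizon": "norizoh", then "nrzh".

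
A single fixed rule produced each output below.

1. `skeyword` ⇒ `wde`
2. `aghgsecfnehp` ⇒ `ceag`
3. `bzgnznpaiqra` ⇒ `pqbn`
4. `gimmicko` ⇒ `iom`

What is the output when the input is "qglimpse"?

mel

Rule — swap the front and back halves of the string, then keep one character in every 3, starting at position 1 (positions 1st, 4th, 7th, ...).
Starting from "qglimpse": after the first operation, "mpseqgli"; after the second, "mel".
(Check on "gimmicko": → "ickogimm" → "iom" ✓)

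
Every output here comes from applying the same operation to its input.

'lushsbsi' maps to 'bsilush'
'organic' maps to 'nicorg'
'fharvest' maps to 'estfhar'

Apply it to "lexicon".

The pattern: move the last 3 characters to the front (rotate right by 3), then delete the last character.
On "lexicon" that produces "conlex".

conlex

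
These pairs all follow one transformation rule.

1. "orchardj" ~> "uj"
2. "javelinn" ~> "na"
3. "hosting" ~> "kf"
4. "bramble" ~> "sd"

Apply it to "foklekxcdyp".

The rule is to keep one character in every 3, starting at position 3 (positions 3rd, 6th, 9th, ...), then shift every letter 8 places backward in the alphabet (wrapping around).
Applying that to "foklekxcdyp" gives "ccv".
(Check on "javelinn": → "vi" → "na" ✓)

ccv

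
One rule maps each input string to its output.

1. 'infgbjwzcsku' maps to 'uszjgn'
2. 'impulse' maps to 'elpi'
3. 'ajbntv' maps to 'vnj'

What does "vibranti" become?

The transformation: reverse the string, then keep every other character starting from the first (positions 1st, 3rd, 5th, ...).
On "vibranti" that produces "inri".

inri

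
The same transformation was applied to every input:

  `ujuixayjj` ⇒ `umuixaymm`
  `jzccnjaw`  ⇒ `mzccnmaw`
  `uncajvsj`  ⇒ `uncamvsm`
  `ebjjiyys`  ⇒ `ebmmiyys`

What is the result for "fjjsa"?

The transformation: replace every "j" with "m".
Doing the same to "fjjsa": "fmmsa".

fmmsa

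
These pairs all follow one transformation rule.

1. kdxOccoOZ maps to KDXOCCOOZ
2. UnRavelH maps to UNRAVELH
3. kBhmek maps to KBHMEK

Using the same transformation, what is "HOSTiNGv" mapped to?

HOSTINGV

The rule is to convert every letter to uppercase.
Doing the same to "HOSTiNGv": "HOSTINGV".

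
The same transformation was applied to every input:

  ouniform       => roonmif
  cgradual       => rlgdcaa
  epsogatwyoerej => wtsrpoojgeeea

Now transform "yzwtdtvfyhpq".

Rule — sort the characters into reverse alphabetical order, then delete the first character.
Doing the same to "yzwtdtvfyhpq": "yywvttqphfd".
(Check on "epsogatwyoerej": → "ywtsrpoojgeeea" → "wtsrpoojgeeea" ✓)

yywvttqphfd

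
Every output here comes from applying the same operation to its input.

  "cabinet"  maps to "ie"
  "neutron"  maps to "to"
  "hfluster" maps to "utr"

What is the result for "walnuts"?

nt

The rule is to keep every other character starting from the second (positions 2nd, 4th, 6th, ...), then delete the first character.
Working it through for "walnuts": intermediate "ant", final "nt".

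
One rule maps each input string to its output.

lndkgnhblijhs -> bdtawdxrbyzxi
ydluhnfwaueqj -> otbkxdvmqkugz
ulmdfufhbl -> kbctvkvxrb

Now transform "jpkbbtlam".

zfarrjbqc

In each case the input is transformed by: shift every letter 10 places backward in the alphabet (wrapping around).
Applying that to "jpkbbtlam" gives "zfarrjbqc".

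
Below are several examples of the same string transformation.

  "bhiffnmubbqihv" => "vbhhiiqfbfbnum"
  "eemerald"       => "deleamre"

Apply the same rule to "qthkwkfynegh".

hqgtehnkywfk

The rule is to reverse the string, then take characters alternately from the front and the back (1st, last, 2nd, 2nd-last, ...).
On "qthkwkfynegh": the first step gives "hgenyfkwkhtq", and the second then gives "hqgtehnkywfk".
(Check on "eemerald": → "dlaremee" → "deleamre" ✓)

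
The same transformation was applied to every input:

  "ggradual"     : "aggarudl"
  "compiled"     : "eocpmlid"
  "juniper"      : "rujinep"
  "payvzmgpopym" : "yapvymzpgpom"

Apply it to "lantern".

The pattern: swap each adjacent pair of characters (1↔2, 3↔4, ...), then move the last character to the front.
Starting from "lantern": after the first operation, "altnren"; after the second, "naltnre".

naltnre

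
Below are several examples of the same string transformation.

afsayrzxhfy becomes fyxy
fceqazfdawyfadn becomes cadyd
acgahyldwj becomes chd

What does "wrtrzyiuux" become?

The pattern: keep one character in every 3, starting at position 2 (positions 2nd, 5th, 8th, ...).
Applying that to "wrtrzyiuux" gives "rzu".

rzu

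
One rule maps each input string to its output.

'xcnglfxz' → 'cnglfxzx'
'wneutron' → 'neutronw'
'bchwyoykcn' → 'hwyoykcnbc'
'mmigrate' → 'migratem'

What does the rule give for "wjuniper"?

juniperw

Looking at the pairs, the operation is to move the last 3 characters to the front (rotate right by 3), then swap the front and back halves of the string.
Starting from "wjuniper": after the first operation, "perwjuni"; after the second, "juniperw".
(Check on "xcnglfxz": → "fxzxcngl" → "cnglfxzx" ✓)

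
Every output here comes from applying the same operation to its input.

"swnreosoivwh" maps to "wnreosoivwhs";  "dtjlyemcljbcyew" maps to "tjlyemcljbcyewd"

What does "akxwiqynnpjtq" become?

Rule — move the first character to the end.
For "akxwiqynnpjtq" the result is "kxwiqynnpjtqa".

kxwiqynnpjtqa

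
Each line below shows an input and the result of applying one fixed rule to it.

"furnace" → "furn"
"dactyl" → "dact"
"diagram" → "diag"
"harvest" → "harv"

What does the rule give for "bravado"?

The pattern: keep only the first 4 characters.
So "bravado" becomes "brav".

brav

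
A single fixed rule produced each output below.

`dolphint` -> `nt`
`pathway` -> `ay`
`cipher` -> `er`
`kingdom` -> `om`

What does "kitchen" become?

Rule — keep only the last 2 characters.
Doing the same to "kitchen": "en".

en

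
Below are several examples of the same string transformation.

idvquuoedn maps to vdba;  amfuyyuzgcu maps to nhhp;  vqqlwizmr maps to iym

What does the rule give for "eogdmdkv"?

rqx

Rule — shift every letter 13 places forward in the alphabet (wrapping around) — i.e. ROT13, then keep one character in every 3, starting at position 1 (positions 1st, 4th, 7th, ...).
Starting from "eogdmdkv": after the first operation, "rbtqzqxi"; after the second, "rqx".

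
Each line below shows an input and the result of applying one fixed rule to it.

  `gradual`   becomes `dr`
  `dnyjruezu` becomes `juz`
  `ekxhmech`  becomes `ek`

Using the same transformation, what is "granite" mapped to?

The transformation: sort the characters into alphabetical order, then keep one character in every 3, starting at position 3 (positions 3rd, 6th, 9th, ...).
So "granite" becomes "gr".

gr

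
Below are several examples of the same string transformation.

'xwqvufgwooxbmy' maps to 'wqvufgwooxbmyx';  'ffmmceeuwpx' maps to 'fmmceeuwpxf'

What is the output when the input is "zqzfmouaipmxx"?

qzfmouaipmxxz

In each case the input is transformed by: move the first character to the end.
Applying that to "zqzfmouaipmxx" gives "qzfmouaipmxxz".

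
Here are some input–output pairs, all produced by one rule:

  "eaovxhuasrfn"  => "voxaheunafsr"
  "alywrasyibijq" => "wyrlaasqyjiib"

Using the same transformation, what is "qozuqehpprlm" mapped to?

uzqoeqhmplpr

The transformation: move the first 3 characters to the end (rotate left by 3), then take characters alternately from the front and the back (1st, last, 2nd, 2nd-last, ...).
For "qozuqehpprlm", step one produces "uqehpprlmqoz"; step two turns that into "uzqoeqhmplpr".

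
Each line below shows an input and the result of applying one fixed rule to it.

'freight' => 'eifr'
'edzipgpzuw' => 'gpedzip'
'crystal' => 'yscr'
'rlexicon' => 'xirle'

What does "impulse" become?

Looking at the pairs, the operation is to delete the last 3 characters, then move the last 2 characters to the front (rotate right by 2).
On "impulse" that produces "puim".

puim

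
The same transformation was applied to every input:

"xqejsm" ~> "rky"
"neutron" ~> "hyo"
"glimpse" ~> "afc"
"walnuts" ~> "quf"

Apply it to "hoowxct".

In each case the input is transformed by: shift every letter 6 places backward in the alphabet (wrapping around), then keep only the first 3 characters.
Starting from "hoowxct": after the first operation, "biiqrwn"; after the second, "bii".

bii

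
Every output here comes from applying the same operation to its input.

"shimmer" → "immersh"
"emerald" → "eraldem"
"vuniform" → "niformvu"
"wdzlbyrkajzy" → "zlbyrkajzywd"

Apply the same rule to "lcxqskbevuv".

The pattern: move the first 2 characters to the end (rotate left by 2).
For "lcxqskbevuv" the result is "xqskbevuvlc".

xqskbevuvlc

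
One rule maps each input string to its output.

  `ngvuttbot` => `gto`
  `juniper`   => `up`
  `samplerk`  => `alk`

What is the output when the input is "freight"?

The rule is to keep one character in every 3, starting at position 2 (positions 2nd, 5th, 8th, ...).
For "freight" the result is "rg".

rg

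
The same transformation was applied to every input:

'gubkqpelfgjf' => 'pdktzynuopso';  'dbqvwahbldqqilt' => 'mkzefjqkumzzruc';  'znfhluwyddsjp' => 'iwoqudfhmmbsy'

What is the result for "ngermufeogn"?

In each case the input is transformed by: shift every letter 9 places forward in the alphabet (wrapping around).
Doing the same to "ngermufeogn": "wpnavdonxpw".

wpnavdonxpw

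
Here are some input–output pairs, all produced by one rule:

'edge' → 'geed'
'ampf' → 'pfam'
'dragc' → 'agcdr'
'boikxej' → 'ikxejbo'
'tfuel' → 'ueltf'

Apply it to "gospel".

spelgo

The rule is to move the first 2 characters to the end (rotate left by 2).
For "gospel" the result is "spelgo".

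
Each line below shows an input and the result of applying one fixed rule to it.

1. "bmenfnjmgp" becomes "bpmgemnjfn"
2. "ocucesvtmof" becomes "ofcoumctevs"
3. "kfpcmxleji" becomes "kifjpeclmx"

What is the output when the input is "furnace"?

Looking at the pairs, the operation is to take characters alternately from the front and the back (1st, last, 2nd, 2nd-last, ...).
Doing the same to "furnace": "feucran".

feucran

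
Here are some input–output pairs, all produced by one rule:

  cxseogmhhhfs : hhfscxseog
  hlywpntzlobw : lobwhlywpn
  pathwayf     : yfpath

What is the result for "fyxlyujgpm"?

The transformation: swap the front and back halves of the string, then delete the first 2 characters.
"fyxlyujgpm" → "ujgpmfyxly" → "gpmfyxly".

gpmfyxly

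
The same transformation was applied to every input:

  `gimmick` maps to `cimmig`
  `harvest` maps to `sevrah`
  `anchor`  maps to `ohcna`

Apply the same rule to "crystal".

atsyrc

The pattern: delete the last character, then reverse the string.
Applying that to "crystal" gives "atsyrc".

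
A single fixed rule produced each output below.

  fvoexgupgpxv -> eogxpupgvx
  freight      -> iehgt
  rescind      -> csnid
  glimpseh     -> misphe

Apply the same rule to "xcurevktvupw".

In each case the input is transformed by: swap each adjacent pair of characters (1↔2, 3↔4, ...), then delete the first 2 characters.
On "xcurevktvupw": the first step gives "cxruvetkuvwp", and the second then gives "ruvetkuvwp".

ruvetkuvwp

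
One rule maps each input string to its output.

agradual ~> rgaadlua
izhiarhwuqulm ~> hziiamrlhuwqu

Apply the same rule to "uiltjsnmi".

The rule is to move the first 2 characters to the end (rotate left by 2), then take characters alternately from the front and the back (1st, last, 2nd, 2nd-last, ...).
For "uiltjsnmi", step one produces "ltjsnmiui"; step two turns that into "litujismn".

litujismn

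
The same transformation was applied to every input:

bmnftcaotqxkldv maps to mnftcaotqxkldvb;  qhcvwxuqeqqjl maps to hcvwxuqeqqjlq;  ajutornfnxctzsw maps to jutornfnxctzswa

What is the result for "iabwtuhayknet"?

abwtuhaykneti

Each output is the input with this applied: move the first character to the end.
For "iabwtuhayknet" the result is "abwtuhaykneti".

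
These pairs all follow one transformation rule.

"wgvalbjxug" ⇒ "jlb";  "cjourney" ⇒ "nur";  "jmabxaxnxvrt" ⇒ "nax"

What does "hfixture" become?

uxt

Looking at the pairs, the operation is to take characters alternately from the front and the back (1st, last, 2nd, 2nd-last, ...), then keep only the last 3 characters.
For "hfixture", step one produces "hefriuxt"; step two turns that into "uxt".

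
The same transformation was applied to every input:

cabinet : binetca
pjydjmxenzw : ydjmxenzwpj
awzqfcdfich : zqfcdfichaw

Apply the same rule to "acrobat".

Rule — move the first 2 characters to the end (rotate left by 2).
Applying that to "acrobat" gives "robatac".

robatac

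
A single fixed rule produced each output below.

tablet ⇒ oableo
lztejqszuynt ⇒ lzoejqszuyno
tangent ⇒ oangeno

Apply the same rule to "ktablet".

koableo

Each output is the input with this applied: replace every "t" with "o".
So "ktablet" becomes "koableo".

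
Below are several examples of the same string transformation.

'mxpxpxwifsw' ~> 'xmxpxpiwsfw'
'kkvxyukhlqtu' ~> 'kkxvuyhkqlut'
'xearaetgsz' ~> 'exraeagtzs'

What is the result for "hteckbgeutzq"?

The transformation: swap each adjacent pair of characters (1↔2, 3↔4, ...).
Applying that to "hteckbgeutzq" gives "thcebkegtuqz".

thcebkegtuqz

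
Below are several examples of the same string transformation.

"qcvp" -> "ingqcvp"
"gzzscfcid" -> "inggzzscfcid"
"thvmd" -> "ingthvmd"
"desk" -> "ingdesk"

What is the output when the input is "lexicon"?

inglexicon

Looking at the pairs, the operation is to prepend "ing".
Applying that to "lexicon" gives "inglexicon".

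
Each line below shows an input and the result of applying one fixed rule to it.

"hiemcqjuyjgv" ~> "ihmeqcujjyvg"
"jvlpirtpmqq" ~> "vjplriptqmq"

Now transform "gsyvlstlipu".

sgvyslltpiu

Looking at the pairs, the operation is to swap each adjacent pair of characters (1↔2, 3↔4, ...).
On "gsyvlstlipu" that produces "sgvyslltpiu".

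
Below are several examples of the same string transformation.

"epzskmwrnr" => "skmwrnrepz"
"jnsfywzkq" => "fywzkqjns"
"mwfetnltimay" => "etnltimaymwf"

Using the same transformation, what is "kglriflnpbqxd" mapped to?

riflnpbqxdkgl

Looking at the pairs, the operation is to move the first 3 characters to the end (rotate left by 3).
Applying that to "kglriflnpbqxd" gives "riflnpbqxdkgl".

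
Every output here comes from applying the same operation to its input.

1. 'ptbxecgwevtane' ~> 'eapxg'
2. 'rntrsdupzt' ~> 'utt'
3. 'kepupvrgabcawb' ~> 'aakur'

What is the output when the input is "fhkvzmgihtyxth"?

The transformation: swap the front and back halves of the string, then keep one character in every 3, starting at position 2 (positions 2nd, 5th, 8th, ...).
"fhkvzmgihtyxth" → "ihtyxthfhkvzmg" → "hxfvg".

hxfvg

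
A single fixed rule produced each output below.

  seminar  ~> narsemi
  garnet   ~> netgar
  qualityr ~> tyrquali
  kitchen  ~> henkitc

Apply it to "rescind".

indresc

Rule — move the last 3 characters to the front (rotate right by 3).
So "rescind" becomes "indresc".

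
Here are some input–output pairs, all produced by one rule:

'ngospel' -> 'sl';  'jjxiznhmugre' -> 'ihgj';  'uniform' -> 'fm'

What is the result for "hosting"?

In each case the input is transformed by: move the first 2 characters to the end (rotate left by 2), then keep one character in every 3, starting at position 2 (positions 2nd, 5th, 8th, ...).
So "hosting" becomes "tg".

tg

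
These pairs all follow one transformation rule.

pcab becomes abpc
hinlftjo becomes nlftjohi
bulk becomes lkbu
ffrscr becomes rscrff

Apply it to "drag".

The transformation: move the first 2 characters to the end (rotate left by 2).
Applying that to "drag" gives "agdr".

agdr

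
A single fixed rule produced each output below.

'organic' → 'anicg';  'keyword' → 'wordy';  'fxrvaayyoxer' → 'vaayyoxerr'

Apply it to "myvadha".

The rule is to delete the first 2 characters, then move the first character to the end.
On "myvadha" that produces "adhav".

adhav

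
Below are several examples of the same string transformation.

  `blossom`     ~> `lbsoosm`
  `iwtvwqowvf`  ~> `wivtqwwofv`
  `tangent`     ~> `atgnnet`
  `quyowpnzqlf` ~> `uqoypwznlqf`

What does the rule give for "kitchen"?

Rule — swap each adjacent pair of characters (1↔2, 3↔4, ...).
For "kitchen" the result is "ikctehn".

ikctehn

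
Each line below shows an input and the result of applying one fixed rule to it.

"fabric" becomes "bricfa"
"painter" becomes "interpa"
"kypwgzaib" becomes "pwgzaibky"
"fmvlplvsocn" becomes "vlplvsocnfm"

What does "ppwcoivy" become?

wcoivypp

The transformation: move the first 2 characters to the end (rotate left by 2).
"ppwcoivy" → "wcoivypp".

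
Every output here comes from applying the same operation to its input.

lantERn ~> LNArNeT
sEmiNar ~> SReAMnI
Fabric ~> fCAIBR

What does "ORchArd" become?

In each case the input is transformed by: flip the case of every letter, then take characters alternately from the front and the back (1st, last, 2nd, 2nd-last, ...).
For "ORchArd", step one produces "orCHaRD"; step two turns that into "oDrRCaH".

oDrRCaH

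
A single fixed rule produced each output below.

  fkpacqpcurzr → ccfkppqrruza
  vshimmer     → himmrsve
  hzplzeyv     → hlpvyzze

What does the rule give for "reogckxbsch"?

cceghkorsxb

In each case the input is transformed by: sort the characters into alphabetical order, then move the first character to the end.
Starting from "reogckxbsch": after the first operation, "bcceghkorsx"; after the second, "cceghkorsxb".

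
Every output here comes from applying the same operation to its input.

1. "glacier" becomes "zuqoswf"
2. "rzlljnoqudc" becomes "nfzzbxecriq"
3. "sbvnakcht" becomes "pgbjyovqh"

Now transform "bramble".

fpaozps

In each case the input is transformed by: shift every letter 12 places backward in the alphabet (wrapping around), then swap each adjacent pair of characters (1↔2, 3↔4, ...).
So "bramble" becomes "fpaozps".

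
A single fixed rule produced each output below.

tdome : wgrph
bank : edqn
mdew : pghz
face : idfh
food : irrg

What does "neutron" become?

qhxwurq

The pattern: shift every letter 3 places forward in the alphabet (wrapping around).
Doing the same to "neutron": "qhxwurq".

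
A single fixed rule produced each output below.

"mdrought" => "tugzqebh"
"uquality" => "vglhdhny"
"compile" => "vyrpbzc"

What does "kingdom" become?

qbzxvat

The transformation: move the last 3 characters to the front (rotate right by 3), then shift every letter 13 places forward in the alphabet (wrapping around) — i.e. ROT13.
For "kingdom", step one produces "domking"; step two turns that into "qbzxvat".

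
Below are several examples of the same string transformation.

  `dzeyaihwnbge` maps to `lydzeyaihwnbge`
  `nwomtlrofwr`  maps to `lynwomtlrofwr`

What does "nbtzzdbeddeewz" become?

The pattern: prepend "ly".
"nbtzzdbeddeewz" → "lynbtzzdbeddeewz".

lynbtzzdbeddeewz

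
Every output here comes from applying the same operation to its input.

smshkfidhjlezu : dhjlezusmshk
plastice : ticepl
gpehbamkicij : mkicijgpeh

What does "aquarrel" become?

rrelaq

Rule — swap the front and back halves of the string, then delete the last 2 characters.
Starting from "aquarrel": after the first operation, "rrelaqua"; after the second, "rrelaq".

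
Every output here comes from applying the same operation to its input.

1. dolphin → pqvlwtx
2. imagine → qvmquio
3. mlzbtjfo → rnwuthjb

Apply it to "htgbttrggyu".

In each case the input is transformed by: move the last 3 characters to the front (rotate right by 3), then shift every letter 8 places forward in the alphabet (wrapping around).
So "htgbttrggyu" becomes "ogcpbojbbzo".

ogcpbojbbzo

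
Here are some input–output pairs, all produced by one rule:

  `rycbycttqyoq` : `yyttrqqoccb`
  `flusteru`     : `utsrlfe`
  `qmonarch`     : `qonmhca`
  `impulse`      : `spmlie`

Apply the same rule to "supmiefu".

uspmife

The transformation: sort the characters into reverse alphabetical order, then delete the first character.
For "supmiefu", step one produces "uuspmife"; step two turns that into "uspmife".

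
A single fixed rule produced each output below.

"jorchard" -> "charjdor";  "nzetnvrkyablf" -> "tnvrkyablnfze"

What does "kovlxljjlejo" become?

lxljjlejkoov

Looking at the pairs, the operation is to swap the first and last characters, then move the first 3 characters to the end (rotate left by 3).
Doing the same to "kovlxljjlejo": "lxljjlejkoov".
(Check on "nzetnvrkyablf": → "fzetnvrkyabln" → "tnvrkyablnfze" ✓)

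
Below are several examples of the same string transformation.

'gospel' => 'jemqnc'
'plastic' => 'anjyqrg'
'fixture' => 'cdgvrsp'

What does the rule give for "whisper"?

pufgqnc

What's happening: shift every letter 2 places backward in the alphabet (wrapping around), then move the last character to the front.
Starting from "whisper": after the first operation, "ufgqncp"; after the second, "pufgqnc".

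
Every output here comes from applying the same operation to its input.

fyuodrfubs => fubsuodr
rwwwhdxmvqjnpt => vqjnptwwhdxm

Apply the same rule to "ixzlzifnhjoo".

What's happening: delete the first 2 characters, then swap the front and back halves of the string.
For "ixzlzifnhjoo", step one produces "zlzifnhjoo"; step two turns that into "nhjoozlzif".

nhjoozlzif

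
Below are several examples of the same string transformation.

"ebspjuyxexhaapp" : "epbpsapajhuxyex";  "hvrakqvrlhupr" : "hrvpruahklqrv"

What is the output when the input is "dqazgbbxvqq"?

dqqqavzxgbb

The rule is to take characters alternately from the front and the back (1st, last, 2nd, 2nd-last, ...).
For "dqazgbbxvqq" the result is "dqqqavzxgbb".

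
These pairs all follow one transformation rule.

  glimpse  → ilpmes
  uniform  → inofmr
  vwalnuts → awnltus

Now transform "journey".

uonrye

Rule — delete the first character, then swap each adjacent pair of characters (1↔2, 3↔4, ...).
On "journey": the first step gives "ourney", and the second then gives "uonrye".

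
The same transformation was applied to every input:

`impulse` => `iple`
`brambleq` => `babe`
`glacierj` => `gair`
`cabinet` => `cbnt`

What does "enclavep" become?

The rule is to keep every other character starting from the first (positions 1st, 3rd, 5th, ...).
So "enclavep" becomes "ecae".

ecae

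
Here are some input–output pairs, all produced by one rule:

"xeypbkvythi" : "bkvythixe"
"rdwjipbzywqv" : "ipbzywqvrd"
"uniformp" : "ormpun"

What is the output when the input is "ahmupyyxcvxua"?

Looking at the pairs, the operation is to move the first 2 characters to the end (rotate left by 2), then delete the first 2 characters.
For "ahmupyyxcvxua", step one produces "mupyyxcvxuaah"; step two turns that into "pyyxcvxuaah".

pyyxcvxuaah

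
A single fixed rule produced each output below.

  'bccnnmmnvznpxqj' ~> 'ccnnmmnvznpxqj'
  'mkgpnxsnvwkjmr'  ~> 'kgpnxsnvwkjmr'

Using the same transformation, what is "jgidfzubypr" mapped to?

gidfzubypr

Rule — delete the first character.
"jgidfzubypr" → "gidfzubypr".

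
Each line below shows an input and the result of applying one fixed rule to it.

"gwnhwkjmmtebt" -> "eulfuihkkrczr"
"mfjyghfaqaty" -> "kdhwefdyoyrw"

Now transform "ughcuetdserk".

sefascrbqcpi

Looking at the pairs, the operation is to shift every letter 2 places backward in the alphabet (wrapping around).
Applying that to "ughcuetdserk" gives "sefascrbqcpi".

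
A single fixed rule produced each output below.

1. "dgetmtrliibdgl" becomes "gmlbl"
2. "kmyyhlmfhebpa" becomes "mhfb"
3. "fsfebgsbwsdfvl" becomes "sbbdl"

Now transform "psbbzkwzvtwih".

szzw

Rule — keep one character in every 3, starting at position 2 (positions 2nd, 5th, 8th, ...).
Doing the same to "psbbzkwzvtwih": "szzw".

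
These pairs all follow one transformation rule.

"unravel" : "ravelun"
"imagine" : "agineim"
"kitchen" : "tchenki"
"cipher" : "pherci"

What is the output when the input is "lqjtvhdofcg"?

In each case the input is transformed by: move the first 2 characters to the end (rotate left by 2).
So "lqjtvhdofcg" becomes "jtvhdofcglq".

jtvhdofcglq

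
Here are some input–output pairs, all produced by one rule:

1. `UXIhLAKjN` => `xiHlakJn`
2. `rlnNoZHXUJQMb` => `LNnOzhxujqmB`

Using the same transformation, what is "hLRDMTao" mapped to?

Looking at the pairs, the operation is to delete the first character, then flip the case of every letter.
On "hLRDMTao": the first step gives "LRDMTao", and the second then gives "lrdmtAO".

lrdmtAO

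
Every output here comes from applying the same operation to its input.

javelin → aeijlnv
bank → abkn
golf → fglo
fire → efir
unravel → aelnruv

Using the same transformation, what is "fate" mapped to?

aeft

Looking at the pairs, the operation is to sort the characters into alphabetical order.
For "fate" the result is "aeft".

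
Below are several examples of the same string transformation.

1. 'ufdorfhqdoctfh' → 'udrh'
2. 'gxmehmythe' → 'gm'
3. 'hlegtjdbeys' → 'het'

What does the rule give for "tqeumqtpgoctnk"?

temt

Rule — keep every other character starting from the first (positions 1st, 3rd, 5th, ...), then delete the last 3 characters.
Applying both steps to "tqeumqtpgoctnk": "temtgcn", then "temt".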